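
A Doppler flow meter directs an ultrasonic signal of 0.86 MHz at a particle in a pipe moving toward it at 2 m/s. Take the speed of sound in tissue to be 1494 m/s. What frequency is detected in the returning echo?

The particle in a pipe first receives the wave as a moving observer: f₁ = f₀ · (v + u)/v = 0.86 × (1494 + 2)/1494 ≈ 0.8612 MHz.
The reflection then acts as a moving source: f₂ = f₁ · v/(v − u) ≈ 0.8623 MHz.

0.8623 MHz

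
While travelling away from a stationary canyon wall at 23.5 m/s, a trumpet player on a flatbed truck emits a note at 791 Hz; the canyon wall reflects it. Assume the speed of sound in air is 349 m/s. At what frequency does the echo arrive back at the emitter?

691 Hz

The canyon wall receives the sound from a moving source: f₁ = f₀ · v/(v + v_e) = 791 × 349/372.5 ≈ 741 Hz.
On the return leg the trumpet player on a flatbed truck is a moving observer: f₂ = f₁ · (v − v_e)/v = 741 × 325.5/349 ≈ 691 Hz.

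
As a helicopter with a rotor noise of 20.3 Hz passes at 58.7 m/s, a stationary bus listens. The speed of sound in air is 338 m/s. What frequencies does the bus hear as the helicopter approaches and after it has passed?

Approaching: f₁ = f · v/(v − v_s) = 20.3 × 338/279.3 ≈ 24.6 Hz.
Receding: f₂ = f · v/(v + v_s) = 20.3 × 338/396.7 ≈ 17.3 Hz.

24.6 Hz approaching; 17.3 Hz receding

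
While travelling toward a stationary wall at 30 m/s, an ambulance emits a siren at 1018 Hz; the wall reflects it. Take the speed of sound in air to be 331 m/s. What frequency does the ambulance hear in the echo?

1221 Hz

The wall receives the sound from a moving source: f₁ = f₀ · v/(v − v_e) = 1018 × 331/301 ≈ 1119 Hz.
On the return leg the ambulance is a moving observer: f₂ = f₁ · (v + v_e)/v = 1119 × 361/331 ≈ 1221 Hz.
Equivalently f₂ = f₀ · (v + v_e)/(v − v_e).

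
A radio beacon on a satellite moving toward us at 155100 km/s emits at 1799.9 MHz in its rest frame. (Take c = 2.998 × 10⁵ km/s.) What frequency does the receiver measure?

β = v/c = 155100/299800 = 0.5173.
Relativistic Doppler for frequency: f' = f₀ · √((1 + β)/(1 − β)).
f' = 1799.9 × √(1.5173/0.4827) = 1799.9 × 1.77306 ≈ 3191.3 MHz.

3191.3 MHz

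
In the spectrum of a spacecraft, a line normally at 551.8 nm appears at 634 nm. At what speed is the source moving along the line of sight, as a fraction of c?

0.138

λ'/λ₀ = 1.1490 > 1 (redshift), so the source is receding.
λ'/λ₀ = √((1 + β)/(1 − β)) for a receding source ⇒ β = (r² − 1)/(r² + 1) with r = λ'/λ₀.
β = (1.3201 − 1)/(1.3201 + 1) ≈ 0.138.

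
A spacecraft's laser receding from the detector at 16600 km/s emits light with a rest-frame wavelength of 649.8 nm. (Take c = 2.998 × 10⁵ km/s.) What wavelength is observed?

686.8 nm

β = v/c = 16600/299800 = 0.0554.
Relativistic Doppler for wavelength: λ' = λ₀ · √((1 + β)/(1 − β)).
λ' = 649.8 × √(1.0554/0.9446) = 649.8 × 1.05699 ≈ 686.8 nm.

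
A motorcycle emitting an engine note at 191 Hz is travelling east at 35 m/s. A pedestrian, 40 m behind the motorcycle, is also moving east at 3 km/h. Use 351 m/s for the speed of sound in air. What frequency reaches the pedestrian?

3 km/h = 0.8333 m/s.
The pedestrian is behind, so the motorcycle is moving away from it while the pedestrian is moving toward the motorcycle.
With source receding and observer approaching, f' = f · (v + v_o)/(v + v_s).
f' = 191 × (351 + 0.8333)/(351 + 35) = 191 × 351.83/386 ≈ 174 Hz.

174 Hz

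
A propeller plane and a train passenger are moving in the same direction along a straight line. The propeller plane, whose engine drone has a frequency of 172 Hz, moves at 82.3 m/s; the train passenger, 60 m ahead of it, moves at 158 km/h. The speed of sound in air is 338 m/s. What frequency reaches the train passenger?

198 Hz

158 km/h = 43.89 m/s.
The train passenger is ahead, so the propeller plane is moving toward it while the train passenger is moving away from the propeller plane.
With source approaching and observer receding, f' = f · (v − v_o)/(v − v_s).
f' = 172 × (338 − 43.89)/(338 − 82.3) = 172 × 294.11/255.7 ≈ 198 Hz.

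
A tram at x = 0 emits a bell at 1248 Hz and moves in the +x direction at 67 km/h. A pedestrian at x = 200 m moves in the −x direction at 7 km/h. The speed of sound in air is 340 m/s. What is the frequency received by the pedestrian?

1328 Hz

67 km/h = 18.61 m/s; 7 km/h = 1.944 m/s.
The observer lies on the +x side, so the source is heading toward the observer and the observer is heading toward the source.
General Doppler shift: f' = f · (v + v_o)/(v − v_s).
f' = 1248 × (340 + 1.944)/(340 − 18.61) = 1248 × 341.94/321.39 ≈ 1328 Hz.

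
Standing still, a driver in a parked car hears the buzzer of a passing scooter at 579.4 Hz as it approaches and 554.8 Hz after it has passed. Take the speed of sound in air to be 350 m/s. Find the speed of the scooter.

7.6 m/s

f₁/f₂ = (v + v_s)/(v − v_s), so v_s = v · (f₁ − f₂)/(f₁ + f₂).
v_s = 350 × (579.4 − 554.8)/(579.4 + 554.8) = 350 × 24.6/1134.2 ≈ 7.6 m/s.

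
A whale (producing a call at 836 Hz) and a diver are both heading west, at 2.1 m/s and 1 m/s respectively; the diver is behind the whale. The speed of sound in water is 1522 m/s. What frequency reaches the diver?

The diver is behind, so the whale is moving away from it while the diver is moving toward the whale.
With source receding and observer approaching, f' = f · (v + v_o)/(v + v_s).
f' = 836 × (1522 + 1)/(1522 + 2.1) = 836 × 1523/1524.1 ≈ 835 Hz.

835 Hz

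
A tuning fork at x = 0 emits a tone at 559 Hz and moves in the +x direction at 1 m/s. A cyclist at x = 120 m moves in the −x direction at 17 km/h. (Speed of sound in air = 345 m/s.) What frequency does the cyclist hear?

568 Hz

17 km/h = 4.722 m/s.
The observer lies on the +x side, so the source is heading toward the observer and the observer is heading toward the source.
Both move, so f' = f · (v + v_o)/(v − v_s).
f' = 559 × (345 + 4.722)/(345 − 1) = 559 × 349.72/344 ≈ 568 Hz.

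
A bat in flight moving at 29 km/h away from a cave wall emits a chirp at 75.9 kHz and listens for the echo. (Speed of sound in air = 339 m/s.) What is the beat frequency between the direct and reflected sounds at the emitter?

3523 Hz

29 km/h = 8.056 m/s.
The cave wall receives the sound from a moving source: f₁ = f₀ · v/(v + v_e) = 75.9 × 339/347.06 ≈ 74.14 kHz.
On the return leg the bat in flight is a moving observer: f₂ = f₁ · (v − v_e)/v = 74.14 × 330.94/339 ≈ 72.38 kHz.
Equivalently f₂ = f₀ · (v − v_e)/(v + v_e).
Beat against the emitted tone (with f₀ = 75900 Hz): |f₂ − f₀| = 2v_e·f₀/(v + v_e) = 2 × 8.056 × 75900/347.06 ≈ 3523 Hz.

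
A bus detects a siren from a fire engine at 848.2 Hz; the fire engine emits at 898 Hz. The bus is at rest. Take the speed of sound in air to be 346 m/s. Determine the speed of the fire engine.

20.3 m/s

f' < f, so the fire engine is receding.
f' = f · v/(v + v_s) ⇒ v_s = v · |1 − f/f'|.
v_s = 346 × |1 − 898/848.2| = 346 × 0.05871 ≈ 20.3 m/s.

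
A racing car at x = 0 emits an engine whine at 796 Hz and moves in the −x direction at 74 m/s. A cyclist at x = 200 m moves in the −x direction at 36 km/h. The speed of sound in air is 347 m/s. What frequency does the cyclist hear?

36 km/h = 10 m/s.
The observer lies on the +x side, so the source is heading away from the observer and the observer is heading toward the source.
General Doppler shift: f' = f · (v + v_o)/(v + v_s).
f' = 796 × (347 + 10)/(347 + 74) = 796 × 357/421 ≈ 675 Hz.

675 Hz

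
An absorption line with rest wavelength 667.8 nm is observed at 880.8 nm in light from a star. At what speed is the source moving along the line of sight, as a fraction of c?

λ'/λ₀ = 1.3190 > 1 (redshift), so the source is receding.
λ'/λ₀ = √((1 + β)/(1 − β)) for a receding source ⇒ β = (r² − 1)/(r² + 1) with r = λ'/λ₀.
β = (1.7396 − 1)/(1.7396 + 1) ≈ 0.270.

0.270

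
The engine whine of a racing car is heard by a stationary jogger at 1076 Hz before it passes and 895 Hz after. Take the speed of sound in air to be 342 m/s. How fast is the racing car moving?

f₁/f₂ = (v + v_s)/(v − v_s), so v_s = v · (f₁ − f₂)/(f₁ + f₂).
v_s = 342 × (1076 − 895)/(1076 + 895) = 342 × 181/1971 ≈ 31 m/s.

31 m/s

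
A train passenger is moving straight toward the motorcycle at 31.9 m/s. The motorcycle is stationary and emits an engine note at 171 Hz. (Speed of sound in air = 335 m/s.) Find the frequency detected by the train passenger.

187 Hz

Only the observer moves, toward the source, so f' = f · (v + v_o)/v.
f' = 171 × (335 + 31.9)/335 = 171 × 366.9/335 ≈ 187 Hz.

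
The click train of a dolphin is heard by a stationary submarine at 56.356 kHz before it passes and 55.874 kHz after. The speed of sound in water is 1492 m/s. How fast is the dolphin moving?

6.4 m/s

f₁/f₂ = (v + v_s)/(v − v_s), so v_s = v · (f₁ − f₂)/(f₁ + f₂).
v_s = 1492 × (56.356 − 55.874)/(56.356 + 55.874) = 1492 × 0.482/112.230 ≈ 6.4 m/s.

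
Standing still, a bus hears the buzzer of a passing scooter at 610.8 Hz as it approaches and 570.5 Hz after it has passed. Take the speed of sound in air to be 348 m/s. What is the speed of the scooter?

11.9 m/s

f₁/f₂ = (v + v_s)/(v − v_s), so v_s = v · (f₁ − f₂)/(f₁ + f₂).
v_s = 348 × (610.8 − 570.5)/(610.8 + 570.5) = 348 × 40.3/1181.3 ≈ 11.9 m/s.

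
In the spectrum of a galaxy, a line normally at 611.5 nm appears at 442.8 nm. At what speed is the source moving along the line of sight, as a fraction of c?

0.312c

λ'/λ₀ = 0.7241 < 1 (blueshift), so the source is approaching.
λ'/λ₀ = √((1 − β)/(1 + β)) for an approaching source ⇒ β = (1 − r²)/(1 + r²) with r = λ'/λ₀.
β = (1 − 0.5244)/(1 + 0.5244) ≈ 0.312.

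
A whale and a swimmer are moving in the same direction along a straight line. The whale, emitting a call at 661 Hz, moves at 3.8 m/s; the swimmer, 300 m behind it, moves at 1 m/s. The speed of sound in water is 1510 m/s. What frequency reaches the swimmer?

660 Hz

The swimmer is behind, so the whale is moving away from it while the swimmer is moving toward the whale.
General Doppler shift: f' = f · (v + v_o)/(v + v_s).
f' = 661 × (1510 + 1)/(1510 + 3.8) = 661 × 1511/1513.8 ≈ 660 Hz.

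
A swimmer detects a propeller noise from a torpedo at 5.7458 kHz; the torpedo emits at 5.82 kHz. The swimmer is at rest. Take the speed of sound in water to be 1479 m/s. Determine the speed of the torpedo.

19.1 m/s

f' < f, so the torpedo is receding.
f' = f · v/(v + v_s) ⇒ v_s = v · |1 − f/f'|.
v_s = 1479 × |1 − 5.82/5.7458| = 1479 × 0.01291 ≈ 19.1 m/s.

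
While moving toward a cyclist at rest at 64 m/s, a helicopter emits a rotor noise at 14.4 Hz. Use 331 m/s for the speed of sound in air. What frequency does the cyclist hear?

Moving source, stationary observer: f' = f · v/(v − v_s) since the source is approaching.
f' = 14.4 × 331/(331 − 64) = 14.4 × 331/267 ≈ 17.9 Hz.

17.9 Hz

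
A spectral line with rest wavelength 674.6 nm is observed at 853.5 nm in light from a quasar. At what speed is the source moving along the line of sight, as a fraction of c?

0.231

λ'/λ₀ = 1.2652 > 1 (redshift), so the source is receding.
λ'/λ₀ = √((1 + β)/(1 − β)) for a receding source ⇒ β = (r² − 1)/(r² + 1) with r = λ'/λ₀.
β = (1.6007 − 1)/(1.6007 + 1) ≈ 0.231.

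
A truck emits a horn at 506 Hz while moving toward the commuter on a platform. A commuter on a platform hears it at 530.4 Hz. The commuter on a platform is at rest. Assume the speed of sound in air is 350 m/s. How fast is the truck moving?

16.1 m/s

f' = f · v/(v − v_s) ⇒ v_s = v · |1 − f/f'|.
v_s = 350 × |1 − 506/530.4| = 350 × 0.046 ≈ 16.1 m/s.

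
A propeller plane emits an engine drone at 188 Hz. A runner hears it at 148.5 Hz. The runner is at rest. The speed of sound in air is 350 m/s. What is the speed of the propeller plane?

93 m/s

f' < f, so the propeller plane is receding.
f' = f · v/(v + v_s) ⇒ v_s = v · |1 − f/f'|.
v_s = 350 × |1 − 188/148.5| = 350 × 0.266 ≈ 93 m/s.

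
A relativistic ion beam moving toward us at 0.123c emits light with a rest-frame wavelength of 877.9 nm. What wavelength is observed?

775.8 nm

Relativistic Doppler for wavelength: λ' = λ₀ · √((1 − β)/(1 + β)).
λ' = 877.9 × √(0.8770/1.1230) = 877.9 × 0.88371 ≈ 775.8 nm.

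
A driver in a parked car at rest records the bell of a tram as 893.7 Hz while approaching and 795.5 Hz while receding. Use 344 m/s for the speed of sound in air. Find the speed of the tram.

f₁/f₂ = (v + v_s)/(v − v_s), so v_s = v · (f₁ − f₂)/(f₁ + f₂).
v_s = 344 × (893.7 − 795.5)/(893.7 + 795.5) = 344 × 98.2/1689.2 ≈ 20.0 m/s.

20.0 m/s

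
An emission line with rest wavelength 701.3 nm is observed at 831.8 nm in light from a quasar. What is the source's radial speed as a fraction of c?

0.169c

λ'/λ₀ = 1.1861 > 1 (redshift), so the source is receding.
λ'/λ₀ = √((1 + β)/(1 − β)) for a receding source ⇒ β = (r² − 1)/(r² + 1) with r = λ'/λ₀.
β = (1.4068 − 1)/(1.4068 + 1) ≈ 0.169.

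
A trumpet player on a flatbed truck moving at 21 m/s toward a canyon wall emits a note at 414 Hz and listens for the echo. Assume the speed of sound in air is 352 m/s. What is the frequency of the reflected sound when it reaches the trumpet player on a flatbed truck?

467 Hz

The canyon wall receives the sound from a moving source: f₁ = f₀ · v/(v − v_e) = 414 × 352/331 ≈ 440 Hz.
On the return leg the trumpet player on a flatbed truck is a moving observer: f₂ = f₁ · (v + v_e)/v = 440 × 373/352 ≈ 467 Hz.
Equivalently f₂ = f₀ · (v + v_e)/(v − v_e).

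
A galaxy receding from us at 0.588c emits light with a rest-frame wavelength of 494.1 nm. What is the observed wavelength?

970.0 nm

Relativistic Doppler for wavelength: λ' = λ₀ · √((1 + β)/(1 − β)).
λ' = 494.1 × √(1.5880/0.4120) = 494.1 × 1.96325 ≈ 970.0 nm.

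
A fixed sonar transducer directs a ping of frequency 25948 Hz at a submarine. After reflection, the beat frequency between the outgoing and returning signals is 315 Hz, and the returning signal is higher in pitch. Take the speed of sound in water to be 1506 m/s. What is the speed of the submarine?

9.1 m/s

Double Doppler shift off a moving reflector: f₂ = f₀ · (v + u)/(v − u) (u > 0 toward emitter).
Returning signal is higher, so f₂ = f₀ + Δf = 25948 + 315 = 26263 Hz.
Rearranging, u = v · (f₂ − f₀)/(f₂ + f₀) = 1506 × 315/52211 ≈ 9.1 m/s.
So the submarine is moving at 9.1 m/s toward the emitter.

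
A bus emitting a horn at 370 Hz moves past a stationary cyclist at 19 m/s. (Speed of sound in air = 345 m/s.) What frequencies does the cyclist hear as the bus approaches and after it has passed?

392 Hz approaching; 351 Hz receding

Approaching: f₁ = f · v/(v − v_s) = 370 × 345/326 ≈ 392 Hz.
Receding: f₂ = f · v/(v + v_s) = 370 × 345/364 ≈ 351 Hz.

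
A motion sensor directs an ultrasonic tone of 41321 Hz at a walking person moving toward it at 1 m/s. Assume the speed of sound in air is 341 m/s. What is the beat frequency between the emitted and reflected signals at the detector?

243 Hz

The walking person first receives the wave as a moving observer: f₁ = f₀ · (v + u)/v = 41321 × (341 + 1)/341 ≈ 41442 Hz.
The reflection then acts as a moving source: f₂ = f₁ · v/(v − u) ≈ 41564 Hz.
Beat frequency: |f₂ − f₀| = 2u·f₀/(v − u) = 2 × 1 × 41321/340 ≈ 243 Hz.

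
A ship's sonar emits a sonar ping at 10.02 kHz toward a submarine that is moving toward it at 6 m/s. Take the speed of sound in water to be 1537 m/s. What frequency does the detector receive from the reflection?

The submarine first receives the wave as a moving observer: f₁ = f₀ · (v + u)/v = 10.02 × (1537 + 6)/1537 ≈ 10.06 kHz.
On reflection it acts as a source moving toward the stationary detector: f₂ = f₁ · v/(v − u) = 10.06 × 1537/1531 ≈ 10.10 kHz.
Equivalently f₂ = f₀ · (v + u)/(v − u).

10.10 kHz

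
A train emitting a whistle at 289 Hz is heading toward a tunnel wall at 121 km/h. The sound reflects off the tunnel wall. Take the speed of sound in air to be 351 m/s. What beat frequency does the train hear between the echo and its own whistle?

121 km/h = 33.61 m/s.
The tunnel wall receives the sound from a moving source: f₁ = f₀ · v/(v − v_e) = 289 × 351/317.39 ≈ 319.6 Hz.
On the return leg the train is a moving observer: f₂ = f₁ · (v + v_e)/v = 319.6 × 384.61/351 ≈ 350.2 Hz.
Equivalently f₂ = f₀ · (v + v_e)/(v − v_e).
Beat against the emitted tone: |f₂ − f₀| = 2v_e·f₀/(v − v_e) = 2 × 33.61 × 289/317.39 ≈ 61 Hz.

61 Hz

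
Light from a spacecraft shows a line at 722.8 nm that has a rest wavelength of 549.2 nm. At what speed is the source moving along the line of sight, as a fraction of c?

λ'/λ₀ = 1.3161 > 1 (redshift), so the source is receding.
λ'/λ₀ = √((1 + β)/(1 − β)) for a receding source ⇒ β = (r² − 1)/(r² + 1) with r = λ'/λ₀.
β = (1.7321 − 1)/(1.7321 + 1) ≈ 0.268.

0.268c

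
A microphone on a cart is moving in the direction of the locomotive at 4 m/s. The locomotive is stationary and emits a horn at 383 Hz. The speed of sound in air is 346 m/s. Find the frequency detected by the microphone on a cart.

387 Hz

Only the observer moves, toward the source, so f' = f · (v + v_o)/v.
f' = 383 × (346 + 4)/346 = 383 × 350/346 ≈ 387 Hz.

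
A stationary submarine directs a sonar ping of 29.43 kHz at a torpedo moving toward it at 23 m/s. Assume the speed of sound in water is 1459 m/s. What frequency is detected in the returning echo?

30.4 kHz

The torpedo first receives the wave as a moving observer: f₁ = f₀ · (v + u)/v = 29.43 × (1459 + 23)/1459 ≈ 29.9 kHz.
The reflection then acts as a moving source: f₂ = f₁ · v/(v − u) ≈ 30.4 kHz.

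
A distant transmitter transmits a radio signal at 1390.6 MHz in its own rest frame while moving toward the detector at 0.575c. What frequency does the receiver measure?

Relativistic Doppler for frequency: f' = f₀ · √((1 + β)/(1 − β)).
f' = 1390.6 × √(1.5750/0.4250) = 1390.6 × 1.92507 ≈ 2677.0 MHz.

2677.0 MHz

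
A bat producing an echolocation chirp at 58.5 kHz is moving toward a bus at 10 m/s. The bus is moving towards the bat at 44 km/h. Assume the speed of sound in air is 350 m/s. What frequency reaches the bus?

62.3 kHz

44 km/h = 12.22 m/s.
General Doppler shift: f' = f · (v + v_o)/(v − v_s).
f' = 58.5 × (350 + 12.22)/(350 − 10) = 58.5 × 362.22/340 ≈ 62.3 kHz.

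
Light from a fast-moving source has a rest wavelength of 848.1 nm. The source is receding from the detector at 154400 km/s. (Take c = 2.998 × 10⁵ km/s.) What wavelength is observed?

β = v/c = 154400/299800 = 0.5150.
Relativistic Doppler for wavelength: λ' = λ₀ · √((1 + β)/(1 − β)).
λ' = 848.1 × √(1.5150/0.4850) = 848.1 × 1.76743 ≈ 1499.0 nm.

1499.0 nm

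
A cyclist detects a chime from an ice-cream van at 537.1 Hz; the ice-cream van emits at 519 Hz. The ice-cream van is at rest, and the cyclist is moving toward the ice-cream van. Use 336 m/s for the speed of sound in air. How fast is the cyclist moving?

11.7 m/s

f' = f · (v + v_o)/v ⇒ v_o = v · |f'/f − 1|.
v_o = 336 × |537.1/519 − 1| = 336 × 0.03487 ≈ 11.7 m/s.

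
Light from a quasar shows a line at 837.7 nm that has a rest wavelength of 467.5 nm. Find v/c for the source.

0.525c

λ'/λ₀ = 1.7919 > 1 (redshift), so the source is receding.
λ'/λ₀ = √((1 + β)/(1 − β)) for a receding source ⇒ β = (r² − 1)/(r² + 1) with r = λ'/λ₀.
β = (3.2108 − 1)/(3.2108 + 1) ≈ 0.525.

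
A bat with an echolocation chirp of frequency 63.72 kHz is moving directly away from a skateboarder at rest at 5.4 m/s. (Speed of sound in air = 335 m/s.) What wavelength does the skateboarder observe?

5.34 mm

Only the source moves, away from the listener, so f' = f · v/(v + v_s).
f' = 63.72 × 335/(335 + 5.4) ≈ 62.7 kHz.
λ' = v/f' = 335/62709.2 ≈ 5.34 mm.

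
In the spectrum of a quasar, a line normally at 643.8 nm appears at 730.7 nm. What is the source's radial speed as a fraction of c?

0.126c

λ'/λ₀ = 1.1350 > 1 (redshift), so the source is receding.
λ'/λ₀ = √((1 + β)/(1 − β)) for a receding source ⇒ β = (r² − 1)/(r² + 1) with r = λ'/λ₀.
β = (1.2882 − 1)/(1.2882 + 1) ≈ 0.126.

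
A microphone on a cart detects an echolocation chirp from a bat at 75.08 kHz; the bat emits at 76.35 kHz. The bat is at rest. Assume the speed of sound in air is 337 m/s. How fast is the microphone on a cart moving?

5.6 m/s

f' < f, so the microphone on a cart is receding.
f' = f · (v − v_o)/v ⇒ v_o = v · |f'/f − 1|.
v_o = 337 × |75.08/76.35 − 1| = 337 × 0.01663 ≈ 5.6 m/s.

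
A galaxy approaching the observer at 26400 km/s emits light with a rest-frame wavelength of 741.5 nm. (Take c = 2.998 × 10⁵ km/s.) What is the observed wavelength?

β = v/c = 26400/299800 = 0.0881.
Relativistic Doppler for wavelength: λ' = λ₀ · √((1 − β)/(1 + β)).
λ' = 741.5 × √(0.9119/1.0881) = 741.5 × 0.91550 ≈ 678.8 nm.

678.8 nm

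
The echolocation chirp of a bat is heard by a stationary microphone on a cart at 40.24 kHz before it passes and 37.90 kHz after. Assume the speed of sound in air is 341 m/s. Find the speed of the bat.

10.2 m/s

f₁/f₂ = (v + v_s)/(v − v_s), so v_s = v · (f₁ − f₂)/(f₁ + f₂).
v_s = 341 × (40.24 − 37.90)/(40.24 + 37.90) = 341 × 2.34/78.14 ≈ 10.2 m/s.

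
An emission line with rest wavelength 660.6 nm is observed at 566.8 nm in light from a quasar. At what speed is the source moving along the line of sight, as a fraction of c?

0.152c

λ'/λ₀ = 0.8580 < 1 (blueshift), so the source is approaching.
λ'/λ₀ = √((1 − β)/(1 + β)) for an approaching source ⇒ β = (1 − r²)/(1 + r²) with r = λ'/λ₀.
β = (1 − 0.7362)/(1 + 0.7362) ≈ 0.152.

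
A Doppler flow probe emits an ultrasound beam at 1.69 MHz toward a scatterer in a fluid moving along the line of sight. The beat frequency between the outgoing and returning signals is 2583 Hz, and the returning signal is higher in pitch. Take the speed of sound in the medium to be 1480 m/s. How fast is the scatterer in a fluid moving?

Double Doppler shift off a moving reflector: f₂ = f₀ · (v + u)/(v − u) (u > 0 toward emitter).
Returning signal is higher, so f₂ = f₀ + Δf = 1690000 + 2583 = 1692583 Hz.
Rearranging, u = v · (f₂ − f₀)/(f₂ + f₀) = 1480 × 2583/3382583 ≈ 1.13 m/s.
So the scatterer in a fluid is moving at 1.13 m/s toward the emitter.

1.13 m/s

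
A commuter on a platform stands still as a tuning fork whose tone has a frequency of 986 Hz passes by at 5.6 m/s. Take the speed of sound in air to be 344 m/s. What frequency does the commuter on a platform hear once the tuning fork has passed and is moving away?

Receding: f₂ = f · v/(v + v_s) = 986 × 344/349.6 ≈ 970 Hz.

970 Hz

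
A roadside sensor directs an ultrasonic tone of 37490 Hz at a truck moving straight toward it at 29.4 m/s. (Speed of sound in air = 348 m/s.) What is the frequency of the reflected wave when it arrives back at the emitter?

44409 Hz

The truck first receives the wave as a moving observer: f₁ = f₀ · (v + u)/v = 37490 × (348 + 29.4)/348 ≈ 40657 Hz.
The reflection then acts as a moving source: f₂ = f₁ · v/(v − u) ≈ 44409 Hz.
Equivalently f₂ = f₀ · (v + u)/(v − u).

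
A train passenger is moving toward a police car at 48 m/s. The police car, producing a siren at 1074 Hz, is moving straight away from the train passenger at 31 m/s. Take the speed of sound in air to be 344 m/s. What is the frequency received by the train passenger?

1123 Hz

With source receding and observer approaching, f' = f · (v + v_o)/(v + v_s).
f' = 1074 × (344 + 48)/(344 + 31) = 1074 × 392/375 ≈ 1123 Hz.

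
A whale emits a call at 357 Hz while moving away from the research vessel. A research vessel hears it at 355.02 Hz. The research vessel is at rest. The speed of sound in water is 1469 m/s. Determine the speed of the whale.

f' = f · v/(v + v_s) ⇒ v_s = v · |1 − f/f'|.
v_s = 1469 × |1 − 357/355.02| = 1469 × 0.005577 ≈ 8.2 m/s.

8.2 m/s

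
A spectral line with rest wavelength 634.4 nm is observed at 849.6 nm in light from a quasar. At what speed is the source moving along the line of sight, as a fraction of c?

λ'/λ₀ = 1.3392 > 1 (redshift), so the source is receding.
λ'/λ₀ = √((1 + β)/(1 − β)) for a receding source ⇒ β = (r² − 1)/(r² + 1) with r = λ'/λ₀.
β = (1.7935 − 1)/(1.7935 + 1) ≈ 0.284.

0.284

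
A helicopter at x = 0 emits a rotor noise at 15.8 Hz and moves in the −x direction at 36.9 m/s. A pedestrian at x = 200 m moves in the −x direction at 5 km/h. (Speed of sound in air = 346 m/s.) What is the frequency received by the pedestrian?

14.3 Hz

5 km/h = 1.389 m/s.
The observer lies on the +x side, so the source is heading away from the observer and the observer is heading toward the source.
Both move, so f' = f · (v + v_o)/(v + v_s).
f' = 15.8 × (346 + 1.389)/(346 + 36.9) = 15.8 × 347.39/382.9 ≈ 14.3 Hz.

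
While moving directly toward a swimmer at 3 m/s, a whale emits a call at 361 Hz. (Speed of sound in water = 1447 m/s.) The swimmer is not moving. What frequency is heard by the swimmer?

362 Hz

With the source moving toward a stationary observer, f' = f · v/(v − v_s).
f' = 361 × 1447/(1447 − 3) = 361 × 1447/1444 ≈ 362 Hz.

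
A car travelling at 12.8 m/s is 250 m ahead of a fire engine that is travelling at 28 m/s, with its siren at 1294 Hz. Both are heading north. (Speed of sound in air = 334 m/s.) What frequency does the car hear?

The car is ahead, so the fire engine is moving toward it while the car is moving away from the fire engine.
With source approaching and observer receding, f' = f · (v − v_o)/(v − v_s).
f' = 1294 × (334 − 12.8)/(334 − 28) = 1294 × 321.2/306 ≈ 1358 Hz.

1358 Hz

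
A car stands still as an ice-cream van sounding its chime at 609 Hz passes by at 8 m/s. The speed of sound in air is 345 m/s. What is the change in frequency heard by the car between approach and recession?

28.3 Hz

Approaching: f₁ = f · v/(v − v_s) = 609 × 345/337 ≈ 623.5 Hz.
Receding: f₂ = f · v/(v + v_s) = 609 × 345/353 ≈ 595.2 Hz.
Drop: f₁ − f₂ = 2f·v·v_s/(v² − v_s²) = 2 × 609 × 345 × 8/(345² − 8²) ≈ 28.3 Hz.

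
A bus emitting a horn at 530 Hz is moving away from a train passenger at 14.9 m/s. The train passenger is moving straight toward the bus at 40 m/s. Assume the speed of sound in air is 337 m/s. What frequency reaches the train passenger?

General Doppler shift: f' = f · (v + v_o)/(v + v_s).
f' = 530 × (337 + 40)/(337 + 14.9) = 530 × 377/351.9 ≈ 568 Hz.

568 Hz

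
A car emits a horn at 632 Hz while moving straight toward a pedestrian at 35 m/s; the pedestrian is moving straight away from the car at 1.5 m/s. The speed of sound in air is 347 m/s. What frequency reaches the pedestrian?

700 Hz

With source approaching and observer receding, f' = f · (v − v_o)/(v − v_s).
f' = 632 × (347 − 1.5)/(347 − 35) = 632 × 345.5/312 ≈ 700 Hz.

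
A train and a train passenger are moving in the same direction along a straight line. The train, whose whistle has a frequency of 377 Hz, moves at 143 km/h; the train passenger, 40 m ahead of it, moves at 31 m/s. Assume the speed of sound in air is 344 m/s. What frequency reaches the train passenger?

143 km/h = 39.72 m/s.
The train passenger is ahead, so the train is moving toward it while the train passenger is moving away from the train.
General Doppler shift: f' = f · (v − v_o)/(v − v_s).
f' = 377 × (344 − 31)/(344 − 39.72) = 377 × 313/304.28 ≈ 388 Hz.

388 Hz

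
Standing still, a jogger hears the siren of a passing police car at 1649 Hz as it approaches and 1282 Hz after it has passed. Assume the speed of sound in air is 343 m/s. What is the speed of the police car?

43 m/s

f₁/f₂ = (v + v_s)/(v − v_s), so v_s = v · (f₁ − f₂)/(f₁ + f₂).
v_s = 343 × (1649 − 1282)/(1649 + 1282) = 343 × 367/2931 ≈ 43 m/s.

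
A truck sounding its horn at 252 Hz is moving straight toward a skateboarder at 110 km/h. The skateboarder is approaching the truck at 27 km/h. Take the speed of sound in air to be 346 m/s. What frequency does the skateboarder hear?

282 Hz

110 km/h = 30.56 m/s; 27 km/h = 7.5 m/s.
General Doppler shift: f' = f · (v + v_o)/(v − v_s).
f' = 252 × (346 + 7.5)/(346 − 30.56) = 252 × 353.5/315.44 ≈ 282 Hz.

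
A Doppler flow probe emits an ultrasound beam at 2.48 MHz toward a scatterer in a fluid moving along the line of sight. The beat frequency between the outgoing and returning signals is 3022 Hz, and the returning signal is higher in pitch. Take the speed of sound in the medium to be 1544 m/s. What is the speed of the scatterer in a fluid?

0.94 m/s

Double Doppler shift off a moving reflector: f₂ = f₀ · (v + u)/(v − u) (u > 0 toward emitter).
Returning signal is higher, so f₂ = f₀ + Δf = 2480000 + 3022 = 2483022 Hz.
Rearranging, u = v · (f₂ − f₀)/(f₂ + f₀) = 1544 × 3022/4963022 ≈ 0.94 m/s.
So the scatterer in a fluid is moving at 0.94 m/s toward the emitter.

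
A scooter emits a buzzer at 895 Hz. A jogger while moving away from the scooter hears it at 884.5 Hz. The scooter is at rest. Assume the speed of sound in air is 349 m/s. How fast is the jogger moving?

f' = f · (v − v_o)/v ⇒ v_o = v · |f'/f − 1|.
v_o = 349 × |884.5/895 − 1| = 349 × 0.01173 ≈ 4.1 m/s.

4.1 m/s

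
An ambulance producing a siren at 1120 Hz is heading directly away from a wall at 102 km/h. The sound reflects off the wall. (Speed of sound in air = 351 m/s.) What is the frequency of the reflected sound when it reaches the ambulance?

953 Hz

102 km/h = 28.33 m/s.
The wall receives the sound from a moving source: f₁ = f₀ · v/(v + v_e) = 1120 × 351/379.33 ≈ 1036 Hz.
On the return leg the ambulance is a moving observer: f₂ = f₁ · (v − v_e)/v = 1036 × 322.67/351 ≈ 953 Hz.
Equivalently f₂ = f₀ · (v − v_e)/(v + v_e).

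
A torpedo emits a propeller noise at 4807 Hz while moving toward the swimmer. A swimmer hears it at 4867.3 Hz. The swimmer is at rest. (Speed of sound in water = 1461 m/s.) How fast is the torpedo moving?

18.1 m/s

f' = f · v/(v − v_s) ⇒ v_s = v · |1 − f/f'|.
v_s = 1461 × |1 − 4807/4867.3| = 1461 × 0.01239 ≈ 18.1 m/s.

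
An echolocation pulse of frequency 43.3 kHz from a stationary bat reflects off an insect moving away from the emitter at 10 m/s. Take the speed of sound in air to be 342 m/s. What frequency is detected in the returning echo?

At the insect (a moving observer), f₁ = f₀ · (v − u)/v = 43.3 × 332/342 ≈ 42.0 kHz.
The reflection then acts as a moving source: f₂ = f₁ · v/(v + u) ≈ 40.8 kHz.
Equivalently f₂ = f₀ · (v − u)/(v + u).

40.8 kHz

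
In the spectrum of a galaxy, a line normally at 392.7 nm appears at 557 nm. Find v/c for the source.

λ'/λ₀ = 1.4184 > 1 (redshift), so the source is receding.
λ'/λ₀ = √((1 + β)/(1 − β)) for a receding source ⇒ β = (r² − 1)/(r² + 1) with r = λ'/λ₀.
β = (2.0118 − 1)/(2.0118 + 1) ≈ 0.336.

0.336c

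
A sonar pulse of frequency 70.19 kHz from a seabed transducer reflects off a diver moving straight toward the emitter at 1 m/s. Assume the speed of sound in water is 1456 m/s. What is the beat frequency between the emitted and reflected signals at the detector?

96 Hz

At the diver (a moving observer), f₁ = f₀ · (v + u)/v = 70.19 × 1457/1456 ≈ 70.2382 kHz.
On reflection it acts as a source moving toward the stationary detector: f₂ = f₁ · v/(v − u) = 70.2382 × 1456/1455 ≈ 70.2865 kHz.
Beat frequency (with f₀ = 70190 Hz): |f₂ − f₀| = 2u·f₀/(v − u) = 2 × 1 × 70190/1455 ≈ 96 Hz.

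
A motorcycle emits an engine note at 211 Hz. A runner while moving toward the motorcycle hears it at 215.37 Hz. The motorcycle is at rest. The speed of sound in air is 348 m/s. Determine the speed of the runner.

f' = f · (v + v_o)/v ⇒ v_o = v · |f'/f − 1|.
v_o = 348 × |215.37/211 − 1| = 348 × 0.02071 ≈ 7.2 m/s.

7.2 m/s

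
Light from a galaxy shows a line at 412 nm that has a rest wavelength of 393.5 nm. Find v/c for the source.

0.046c

λ'/λ₀ = 1.0470 > 1 (redshift), so the source is receding.
λ'/λ₀ = √((1 + β)/(1 − β)) for a receding source ⇒ β = (r² − 1)/(r² + 1) with r = λ'/λ₀.
β = (1.0962 − 1)/(1.0962 + 1) ≈ 0.046.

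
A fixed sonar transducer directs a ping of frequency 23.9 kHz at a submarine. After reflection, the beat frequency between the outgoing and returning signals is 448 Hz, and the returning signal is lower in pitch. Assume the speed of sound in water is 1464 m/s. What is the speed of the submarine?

Double Doppler shift off a moving reflector: f₂ = f₀ · (v + u)/(v − u) (u > 0 toward emitter).
Returning signal is lower, so f₂ = f₀ − Δf = 23900 − 448 = 23452 Hz.
Rearranging, u = v · (f₂ − f₀)/(f₂ + f₀) = 1464 × -448/47352 ≈ -13.9 m/s.
So the submarine is moving at 13.9 m/s away from the emitter.

13.9 m/s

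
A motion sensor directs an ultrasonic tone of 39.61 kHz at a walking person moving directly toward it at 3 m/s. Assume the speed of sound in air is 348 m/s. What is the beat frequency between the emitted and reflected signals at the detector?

689 Hz

The walking person first receives the wave as a moving observer: f₁ = f₀ · (v + u)/v = 39.61 × (348 + 3)/348 ≈ 39.951 kHz.
On reflection it acts as a source moving toward the stationary detector: f₂ = f₁ · v/(v − u) = 39.951 × 348/345 ≈ 40.299 kHz.
Equivalently f₂ = f₀ · (v + u)/(v − u).
Beat frequency (with f₀ = 39610 Hz): |f₂ − f₀| = 2u·f₀/(v − u) = 2 × 3 × 39610/345 ≈ 689 Hz.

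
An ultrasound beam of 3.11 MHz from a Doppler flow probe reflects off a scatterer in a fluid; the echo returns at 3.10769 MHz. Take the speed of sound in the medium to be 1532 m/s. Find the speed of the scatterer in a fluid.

Double Doppler shift off a moving reflector: f₂ = f₀ · (v + u)/(v − u) (u > 0 toward emitter).
Rearranging, u = v · (f₂ − f₀)/(f₂ + f₀) = 1532 × -0.00231/6.21769 ≈ -0.57 m/s.
So the scatterer in a fluid is moving at 0.57 m/s away from the emitter.

0.57 m/s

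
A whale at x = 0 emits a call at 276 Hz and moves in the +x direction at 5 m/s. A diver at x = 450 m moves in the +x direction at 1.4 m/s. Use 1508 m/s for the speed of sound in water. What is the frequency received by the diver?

The observer lies on the +x side, so the source is heading toward the observer and the observer is heading away from the source.
General Doppler shift: f' = f · (v − v_o)/(v − v_s).
f' = 276 × (1508 − 1.4)/(1508 − 5) = 276 × 1506.6/1503 ≈ 277 Hz.

277 Hz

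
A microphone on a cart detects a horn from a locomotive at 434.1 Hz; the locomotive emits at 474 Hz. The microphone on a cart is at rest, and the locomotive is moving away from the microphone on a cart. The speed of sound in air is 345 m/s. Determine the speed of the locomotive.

f' = f · v/(v + v_s) ⇒ v_s = v · |1 − f/f'|.
v_s = 345 × |1 − 474/434.1| = 345 × 0.09191 ≈ 32 m/s.

32 m/s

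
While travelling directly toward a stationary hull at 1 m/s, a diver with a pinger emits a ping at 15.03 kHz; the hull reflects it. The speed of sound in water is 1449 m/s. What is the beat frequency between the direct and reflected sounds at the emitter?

The hull receives the sound from a moving source: f₁ = f₀ · v/(v − v_e) = 15.03 × 1449/1448 ≈ 15.0404 kHz.
On the return leg the diver with a pinger is a moving observer: f₂ = f₁ · (v + v_e)/v = 15.0404 × 1450/1449 ≈ 15.0508 kHz.
Equivalently f₂ = f₀ · (v + v_e)/(v − v_e).
Beat against the emitted tone (with f₀ = 15030 Hz): |f₂ − f₀| = 2v_e·f₀/(v − v_e) = 2 × 1 × 15030/1448 ≈ 20.8 Hz.

20.8 Hz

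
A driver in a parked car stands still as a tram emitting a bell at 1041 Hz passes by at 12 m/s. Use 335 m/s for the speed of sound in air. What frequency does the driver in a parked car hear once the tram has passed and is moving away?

1005 Hz

Receding: f₂ = f · v/(v + v_s) = 1041 × 335/347 ≈ 1005 Hz.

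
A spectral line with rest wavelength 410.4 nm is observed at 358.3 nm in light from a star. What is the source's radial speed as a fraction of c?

λ'/λ₀ = 0.8731 < 1 (blueshift), so the source is approaching.
λ'/λ₀ = √((1 − β)/(1 + β)) for an approaching source ⇒ β = (1 − r²)/(1 + r²) with r = λ'/λ₀.
β = (1 − 0.7622)/(1 + 0.7622) ≈ 0.135.

0.135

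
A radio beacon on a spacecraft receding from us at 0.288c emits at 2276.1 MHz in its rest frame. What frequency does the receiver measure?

1692.3 MHz

Relativistic Doppler for frequency: f' = f₀ · √((1 − β)/(1 + β)).
f' = 2276.1 × √(0.7120/1.2880) = 2276.1 × 0.74350 ≈ 1692.3 MHz.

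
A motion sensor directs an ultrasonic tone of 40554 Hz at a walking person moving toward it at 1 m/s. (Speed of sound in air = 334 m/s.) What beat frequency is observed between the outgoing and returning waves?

The walking person first receives the wave as a moving observer: f₁ = f₀ · (v + u)/v = 40554 × (334 + 1)/334 ≈ 40675 Hz.
The reflection then acts as a moving source: f₂ = f₁ · v/(v − u) ≈ 40798 Hz.
Beat frequency: |f₂ − f₀| = 2u·f₀/(v − u) = 2 × 1 × 40554/333 ≈ 244 Hz.

244 Hz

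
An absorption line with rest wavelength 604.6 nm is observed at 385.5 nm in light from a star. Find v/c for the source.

0.422

λ'/λ₀ = 0.6376 < 1 (blueshift), so the source is approaching.
λ'/λ₀ = √((1 − β)/(1 + β)) for an approaching source ⇒ β = (1 − r²)/(1 + r²) with r = λ'/λ₀.
β = (1 − 0.4065)/(1 + 0.4065) ≈ 0.422.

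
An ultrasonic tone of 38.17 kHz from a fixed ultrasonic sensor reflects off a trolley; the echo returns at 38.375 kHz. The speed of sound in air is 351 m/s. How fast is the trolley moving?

Double Doppler shift off a moving reflector: f₂ = f₀ · (v + u)/(v − u) (u > 0 toward emitter).
Rearranging, u = v · (f₂ − f₀)/(f₂ + f₀) = 351 × 0.205/76.545 ≈ 0.94 m/s.
So the trolley is moving at 0.94 m/s toward the emitter.

0.94 m/s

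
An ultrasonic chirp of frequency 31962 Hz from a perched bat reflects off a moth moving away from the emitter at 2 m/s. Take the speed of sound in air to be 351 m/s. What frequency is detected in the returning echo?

The moth first receives the wave as a moving observer: f₁ = f₀ · (v − u)/v = 31962 × (351 − 2)/351 ≈ 31780 Hz.
The reflection then acts as a moving source: f₂ = f₁ · v/(v + u) ≈ 31600 Hz.
Equivalently f₂ = f₀ · (v − u)/(v + u).

31600 Hz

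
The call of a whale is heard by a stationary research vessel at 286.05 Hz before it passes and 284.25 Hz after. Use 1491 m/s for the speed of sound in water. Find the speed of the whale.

4.7 m/s

f₁/f₂ = (v + v_s)/(v − v_s), so v_s = v · (f₁ − f₂)/(f₁ + f₂).
v_s = 1491 × (286.05 − 284.25)/(286.05 + 284.25) = 1491 × 1.80/570.30 ≈ 4.7 m/s.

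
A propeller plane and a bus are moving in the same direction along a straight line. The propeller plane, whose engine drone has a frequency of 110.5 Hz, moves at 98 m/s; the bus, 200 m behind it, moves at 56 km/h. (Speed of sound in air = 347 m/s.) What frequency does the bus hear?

90 Hz

56 km/h = 15.56 m/s.
The bus is behind, so the propeller plane is moving away from it while the bus is moving toward the propeller plane.
General Doppler shift: f' = f · (v + v_o)/(v + v_s).
f' = 110.5 × (347 + 15.56)/(347 + 98) = 110.5 × 362.56/445 ≈ 90 Hz.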